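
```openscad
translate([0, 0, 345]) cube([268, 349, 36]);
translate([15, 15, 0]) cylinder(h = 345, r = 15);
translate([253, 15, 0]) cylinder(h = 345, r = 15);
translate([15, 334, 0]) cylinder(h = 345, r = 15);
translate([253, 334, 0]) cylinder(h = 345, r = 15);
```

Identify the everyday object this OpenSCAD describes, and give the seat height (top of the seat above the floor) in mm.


A stool. The seat height is 381 mm.

A 268×349×36 slab at z = 345 on four corner cylinders — a stool. The seat top is 345 + 36 = 381 mm.


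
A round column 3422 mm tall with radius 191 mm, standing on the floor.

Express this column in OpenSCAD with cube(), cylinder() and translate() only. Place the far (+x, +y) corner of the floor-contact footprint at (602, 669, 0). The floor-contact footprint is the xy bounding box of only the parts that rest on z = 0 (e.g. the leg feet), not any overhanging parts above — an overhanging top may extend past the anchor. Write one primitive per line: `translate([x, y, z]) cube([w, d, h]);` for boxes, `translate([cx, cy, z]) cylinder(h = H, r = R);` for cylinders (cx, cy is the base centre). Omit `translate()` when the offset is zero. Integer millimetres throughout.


translate([411, 478, 0]) cylinder(h = 3422, r = 191);


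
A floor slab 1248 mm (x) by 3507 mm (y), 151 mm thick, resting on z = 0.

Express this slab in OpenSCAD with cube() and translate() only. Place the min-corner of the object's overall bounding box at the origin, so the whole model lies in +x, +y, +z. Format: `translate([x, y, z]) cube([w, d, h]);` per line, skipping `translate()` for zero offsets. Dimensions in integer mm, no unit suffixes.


cube([1248, 3507, 151]);


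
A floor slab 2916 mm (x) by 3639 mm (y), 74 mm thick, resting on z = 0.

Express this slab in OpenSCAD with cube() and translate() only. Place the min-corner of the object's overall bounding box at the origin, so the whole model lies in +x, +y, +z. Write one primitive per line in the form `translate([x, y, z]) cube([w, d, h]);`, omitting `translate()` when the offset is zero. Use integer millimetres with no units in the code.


cube([2916, 3639, 74]);


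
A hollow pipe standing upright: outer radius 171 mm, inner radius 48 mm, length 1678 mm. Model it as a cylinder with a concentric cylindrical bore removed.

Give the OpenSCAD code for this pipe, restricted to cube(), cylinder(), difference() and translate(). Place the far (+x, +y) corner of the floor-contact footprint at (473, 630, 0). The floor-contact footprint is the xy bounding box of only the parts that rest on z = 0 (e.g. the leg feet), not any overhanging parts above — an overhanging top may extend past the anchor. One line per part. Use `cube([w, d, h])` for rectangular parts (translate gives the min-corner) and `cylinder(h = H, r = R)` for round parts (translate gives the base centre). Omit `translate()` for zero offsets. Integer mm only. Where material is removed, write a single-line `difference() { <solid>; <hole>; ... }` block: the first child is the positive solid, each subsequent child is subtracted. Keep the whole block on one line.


difference() { translate([302, 459, 0]) cylinder(h = 1678, r = 171); translate([302, 459, 0]) cylinder(h = 1678, r = 48); }


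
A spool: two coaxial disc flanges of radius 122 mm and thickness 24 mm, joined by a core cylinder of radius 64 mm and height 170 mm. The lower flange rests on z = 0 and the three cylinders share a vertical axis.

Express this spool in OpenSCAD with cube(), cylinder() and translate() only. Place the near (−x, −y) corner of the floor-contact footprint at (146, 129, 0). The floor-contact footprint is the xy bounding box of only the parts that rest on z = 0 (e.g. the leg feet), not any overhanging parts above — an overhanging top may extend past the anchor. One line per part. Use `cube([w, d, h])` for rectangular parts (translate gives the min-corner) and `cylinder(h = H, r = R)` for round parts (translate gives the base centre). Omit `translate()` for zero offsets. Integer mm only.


translate([268, 251, 0]) cylinder(h = 24, r = 122);
translate([268, 251, 24]) cylinder(h = 170, r = 64);
translate([268, 251, 194]) cylinder(h = 24, r = 122);


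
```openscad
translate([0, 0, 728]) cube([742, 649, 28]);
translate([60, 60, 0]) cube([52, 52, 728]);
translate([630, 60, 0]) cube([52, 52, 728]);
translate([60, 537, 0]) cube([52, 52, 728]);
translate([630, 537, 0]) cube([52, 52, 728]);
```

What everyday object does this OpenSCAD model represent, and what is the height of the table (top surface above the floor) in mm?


A table. The table height is 756 mm.

A 742×649×28 slab sits at z = 728 on four 52 mm square posts — a table. The top surface is at 728 + 28 = 756 mm.


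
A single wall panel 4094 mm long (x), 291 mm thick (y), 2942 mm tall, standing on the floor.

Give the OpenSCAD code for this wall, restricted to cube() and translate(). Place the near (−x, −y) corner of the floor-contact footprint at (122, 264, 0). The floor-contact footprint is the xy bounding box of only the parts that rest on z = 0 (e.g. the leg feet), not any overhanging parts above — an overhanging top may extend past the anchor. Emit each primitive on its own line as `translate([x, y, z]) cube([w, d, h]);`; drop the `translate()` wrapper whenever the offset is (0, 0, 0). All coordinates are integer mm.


translate([122, 264, 0]) cube([4094, 291, 2942]);


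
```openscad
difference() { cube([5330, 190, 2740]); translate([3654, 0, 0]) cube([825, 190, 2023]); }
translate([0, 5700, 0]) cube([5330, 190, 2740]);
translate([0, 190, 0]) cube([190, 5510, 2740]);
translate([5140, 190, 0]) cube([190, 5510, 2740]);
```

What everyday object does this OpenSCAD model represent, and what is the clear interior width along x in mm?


A single room. The interior width is 4950 mm.

Four walls enclosing a rectangle with a door in the front wall — a room. Outside width 5330 minus two 190 mm walls gives 4950 mm.


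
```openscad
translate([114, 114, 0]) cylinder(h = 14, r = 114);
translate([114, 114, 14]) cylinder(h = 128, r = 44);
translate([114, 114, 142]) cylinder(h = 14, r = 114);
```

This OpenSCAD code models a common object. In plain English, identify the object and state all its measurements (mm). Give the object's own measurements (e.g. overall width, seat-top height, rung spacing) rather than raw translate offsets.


A spool: two coaxial disc flanges of radius 114 mm and thickness 14 mm, joined by a core cylinder of radius 44 mm and height 128 mm. The lower flange rests on z = 0 and the three cylinders share a vertical axis.


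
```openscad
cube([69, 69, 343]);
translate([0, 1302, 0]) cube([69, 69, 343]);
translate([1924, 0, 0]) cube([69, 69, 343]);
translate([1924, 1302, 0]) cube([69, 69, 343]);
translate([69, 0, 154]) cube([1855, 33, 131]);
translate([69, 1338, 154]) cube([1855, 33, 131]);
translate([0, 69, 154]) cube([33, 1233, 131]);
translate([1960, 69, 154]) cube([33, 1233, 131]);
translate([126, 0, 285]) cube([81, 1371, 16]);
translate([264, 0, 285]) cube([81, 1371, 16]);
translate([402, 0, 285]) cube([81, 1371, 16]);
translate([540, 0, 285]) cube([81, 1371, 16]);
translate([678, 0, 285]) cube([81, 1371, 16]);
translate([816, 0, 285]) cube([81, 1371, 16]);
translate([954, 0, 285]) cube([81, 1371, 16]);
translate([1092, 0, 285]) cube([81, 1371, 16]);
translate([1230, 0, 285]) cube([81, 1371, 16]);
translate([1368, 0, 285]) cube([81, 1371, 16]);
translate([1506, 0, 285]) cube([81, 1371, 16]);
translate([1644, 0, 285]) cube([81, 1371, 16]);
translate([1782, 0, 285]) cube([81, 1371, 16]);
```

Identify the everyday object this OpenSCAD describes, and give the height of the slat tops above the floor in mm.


A bed frame. The slat-top height is 301 mm.

Four posts, four rails, and a row of slats — a bed frame. Slats sit on the rails at z = 154 + 131 = 285; with slat thickness 16, the top is 301 mm.


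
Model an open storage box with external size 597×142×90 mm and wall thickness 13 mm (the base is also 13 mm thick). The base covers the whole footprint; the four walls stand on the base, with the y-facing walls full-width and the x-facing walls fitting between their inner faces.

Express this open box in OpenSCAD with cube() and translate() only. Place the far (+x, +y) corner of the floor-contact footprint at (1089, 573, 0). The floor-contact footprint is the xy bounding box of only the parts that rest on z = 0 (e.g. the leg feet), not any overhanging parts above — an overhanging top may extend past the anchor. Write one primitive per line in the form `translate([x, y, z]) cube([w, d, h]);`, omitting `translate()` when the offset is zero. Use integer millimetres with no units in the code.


translate([492, 431, 0]) cube([597, 142, 13]);
translate([492, 431, 13]) cube([597, 13, 77]);
translate([492, 560, 13]) cube([597, 13, 77]);
translate([492, 444, 13]) cube([13, 116, 77]);
translate([1076, 444, 13]) cube([13, 116, 77]);


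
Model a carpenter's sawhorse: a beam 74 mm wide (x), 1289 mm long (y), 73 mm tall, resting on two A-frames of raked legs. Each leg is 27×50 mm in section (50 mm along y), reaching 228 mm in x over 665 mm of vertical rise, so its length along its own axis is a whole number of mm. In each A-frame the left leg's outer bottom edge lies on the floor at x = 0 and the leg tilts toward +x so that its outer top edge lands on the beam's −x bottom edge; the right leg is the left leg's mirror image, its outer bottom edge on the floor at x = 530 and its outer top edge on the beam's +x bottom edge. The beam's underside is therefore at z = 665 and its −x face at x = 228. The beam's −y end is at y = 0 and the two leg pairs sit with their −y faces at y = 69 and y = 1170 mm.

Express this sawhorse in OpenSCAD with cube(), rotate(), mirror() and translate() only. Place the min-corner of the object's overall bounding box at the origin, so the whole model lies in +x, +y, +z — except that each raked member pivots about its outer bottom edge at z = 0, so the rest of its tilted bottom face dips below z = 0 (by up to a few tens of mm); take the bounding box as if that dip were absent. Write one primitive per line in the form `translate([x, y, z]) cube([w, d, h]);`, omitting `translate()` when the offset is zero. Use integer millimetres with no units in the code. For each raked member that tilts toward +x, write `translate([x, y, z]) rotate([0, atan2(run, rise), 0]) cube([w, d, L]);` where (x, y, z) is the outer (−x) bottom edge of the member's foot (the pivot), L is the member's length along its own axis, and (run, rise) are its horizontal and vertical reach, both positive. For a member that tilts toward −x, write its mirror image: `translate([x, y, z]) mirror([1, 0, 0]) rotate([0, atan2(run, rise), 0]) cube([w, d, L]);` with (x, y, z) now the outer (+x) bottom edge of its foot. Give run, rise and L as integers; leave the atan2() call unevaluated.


// leg length = √(228² + 665²) = 703
// right-leg outer foot x = 2·228 + 74 = 530
// beam min-corner = (228, 0, 665)
translate([228, 0, 665]) cube([74, 1289, 73]);
translate([0, 69, 0]) rotate([0, atan2(228, 665), 0]) cube([27, 50, 703]);
translate([530, 69, 0]) mirror([1, 0, 0]) rotate([0, atan2(228, 665), 0]) cube([27, 50, 703]);
translate([0, 1170, 0]) rotate([0, atan2(228, 665), 0]) cube([27, 50, 703]);
translate([530, 1170, 0]) mirror([1, 0, 0]) rotate([0, atan2(228, 665), 0]) cube([27, 50, 703]);


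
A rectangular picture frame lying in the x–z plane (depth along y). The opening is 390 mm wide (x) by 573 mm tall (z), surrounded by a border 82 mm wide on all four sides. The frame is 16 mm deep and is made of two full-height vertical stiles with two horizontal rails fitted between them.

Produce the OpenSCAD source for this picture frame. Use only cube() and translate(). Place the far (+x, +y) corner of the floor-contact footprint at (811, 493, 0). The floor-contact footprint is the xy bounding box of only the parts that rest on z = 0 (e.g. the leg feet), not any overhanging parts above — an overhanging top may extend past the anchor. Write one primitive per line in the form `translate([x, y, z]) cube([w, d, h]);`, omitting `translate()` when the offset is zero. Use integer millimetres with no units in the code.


translate([257, 477, 0]) cube([82, 16, 737]);
translate([729, 477, 0]) cube([82, 16, 737]);
translate([339, 477, 0]) cube([390, 16, 82]);
translate([339, 477, 655]) cube([390, 16, 82]);


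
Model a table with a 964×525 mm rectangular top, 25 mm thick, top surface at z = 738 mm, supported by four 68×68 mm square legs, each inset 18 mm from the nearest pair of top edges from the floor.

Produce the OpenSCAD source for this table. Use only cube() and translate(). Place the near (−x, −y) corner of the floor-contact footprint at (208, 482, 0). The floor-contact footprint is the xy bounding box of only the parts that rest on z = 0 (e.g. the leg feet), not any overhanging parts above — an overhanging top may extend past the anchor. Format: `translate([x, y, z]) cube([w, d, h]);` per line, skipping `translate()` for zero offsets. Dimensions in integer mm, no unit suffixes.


translate([190, 464, 713]) cube([964, 525, 25]);
translate([208, 482, 0]) cube([68, 68, 713]);
translate([1068, 482, 0]) cube([68, 68, 713]);
translate([208, 903, 0]) cube([68, 68, 713]);
translate([1068, 903, 0]) cube([68, 68, 713]);


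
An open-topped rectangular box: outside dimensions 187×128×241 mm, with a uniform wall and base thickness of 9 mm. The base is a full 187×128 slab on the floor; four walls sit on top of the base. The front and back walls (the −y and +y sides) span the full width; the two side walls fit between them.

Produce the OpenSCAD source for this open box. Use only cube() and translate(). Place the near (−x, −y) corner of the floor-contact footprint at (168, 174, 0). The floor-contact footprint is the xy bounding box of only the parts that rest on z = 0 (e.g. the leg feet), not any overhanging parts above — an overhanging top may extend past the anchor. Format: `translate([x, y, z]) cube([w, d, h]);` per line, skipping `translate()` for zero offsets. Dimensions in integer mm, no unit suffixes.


translate([168, 174, 0]) cube([187, 128, 9]);
translate([168, 174, 9]) cube([187, 9, 232]);
translate([168, 293, 9]) cube([187, 9, 232]);
translate([168, 183, 9]) cube([9, 110, 232]);
translate([346, 183, 9]) cube([9, 110, 232]);


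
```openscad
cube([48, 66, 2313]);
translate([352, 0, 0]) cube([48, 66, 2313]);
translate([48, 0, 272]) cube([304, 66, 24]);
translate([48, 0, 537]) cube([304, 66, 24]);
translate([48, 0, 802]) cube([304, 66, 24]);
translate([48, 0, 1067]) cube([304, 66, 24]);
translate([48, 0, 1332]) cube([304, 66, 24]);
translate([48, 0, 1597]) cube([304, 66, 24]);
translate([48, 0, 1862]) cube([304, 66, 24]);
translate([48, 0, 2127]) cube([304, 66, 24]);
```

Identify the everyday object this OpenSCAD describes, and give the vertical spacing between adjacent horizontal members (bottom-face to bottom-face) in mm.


A ladder. The rung spacing is 265 mm.

Two tall 48×66 posts with 8 short bars between them — a ladder. Adjacent rungs sit at z = 272 and z = 537, so the spacing is 537 − 272 = 265 mm.


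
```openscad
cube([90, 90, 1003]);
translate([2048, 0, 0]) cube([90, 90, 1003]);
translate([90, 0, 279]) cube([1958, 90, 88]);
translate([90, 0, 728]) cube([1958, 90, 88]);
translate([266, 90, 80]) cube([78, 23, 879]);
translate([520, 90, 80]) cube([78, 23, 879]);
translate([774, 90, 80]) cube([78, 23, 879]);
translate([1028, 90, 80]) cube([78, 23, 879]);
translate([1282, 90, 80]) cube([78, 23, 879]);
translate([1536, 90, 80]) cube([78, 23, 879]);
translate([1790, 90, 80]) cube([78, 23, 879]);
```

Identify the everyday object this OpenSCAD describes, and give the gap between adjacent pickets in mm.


A fence section. The picket gap is 176 mm.

Two posts, two rails, 7 pickets — a fence section. Span 1958 mm holds 7 pickets of 78 mm with 8 equal gaps: ⌊(1958 − 7·78) / 8⌋ = 176 mm.


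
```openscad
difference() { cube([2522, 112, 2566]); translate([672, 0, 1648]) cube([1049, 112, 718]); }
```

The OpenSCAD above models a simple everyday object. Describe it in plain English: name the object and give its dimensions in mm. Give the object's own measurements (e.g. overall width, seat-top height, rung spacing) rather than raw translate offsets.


A wall 2522 mm long (x), 112 mm thick (y), 2566 mm tall, with a rectangular window opening cut through it. The opening is 1049 mm wide and 718 mm tall; its sill is at z = 1648 mm and its near (−x) edge is 672 mm from the wall's −x end. The opening passes through the full wall thickness.


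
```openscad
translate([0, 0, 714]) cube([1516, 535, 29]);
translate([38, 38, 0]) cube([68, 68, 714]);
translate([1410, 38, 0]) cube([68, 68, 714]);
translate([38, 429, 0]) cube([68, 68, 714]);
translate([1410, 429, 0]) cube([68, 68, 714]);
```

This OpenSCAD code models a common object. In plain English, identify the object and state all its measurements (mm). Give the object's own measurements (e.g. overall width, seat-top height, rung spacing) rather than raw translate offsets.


A rectangular dining table. The top is 1516×535×29 mm with its upper surface at z = 743 mm. It stands on four 68×68 mm square legs, each inset 38 mm from the nearest pair of top edges, running from the floor to the underside of the top.


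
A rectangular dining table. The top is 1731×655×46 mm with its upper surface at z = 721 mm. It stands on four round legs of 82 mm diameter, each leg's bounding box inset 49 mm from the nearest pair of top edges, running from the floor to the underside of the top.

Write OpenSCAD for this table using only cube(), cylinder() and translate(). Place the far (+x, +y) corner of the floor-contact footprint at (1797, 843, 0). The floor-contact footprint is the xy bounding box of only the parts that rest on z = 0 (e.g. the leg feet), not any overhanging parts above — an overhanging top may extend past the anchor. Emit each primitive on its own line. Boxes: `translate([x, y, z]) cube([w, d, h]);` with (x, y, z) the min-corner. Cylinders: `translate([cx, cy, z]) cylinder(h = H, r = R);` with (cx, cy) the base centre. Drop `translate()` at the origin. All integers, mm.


translate([115, 237, 675]) cube([1731, 655, 46]);
translate([205, 327, 0]) cylinder(h = 675, r = 41);
translate([1756, 327, 0]) cylinder(h = 675, r = 41);
translate([205, 802, 0]) cylinder(h = 675, r = 41);
translate([1756, 802, 0]) cylinder(h = 675, r = 41);


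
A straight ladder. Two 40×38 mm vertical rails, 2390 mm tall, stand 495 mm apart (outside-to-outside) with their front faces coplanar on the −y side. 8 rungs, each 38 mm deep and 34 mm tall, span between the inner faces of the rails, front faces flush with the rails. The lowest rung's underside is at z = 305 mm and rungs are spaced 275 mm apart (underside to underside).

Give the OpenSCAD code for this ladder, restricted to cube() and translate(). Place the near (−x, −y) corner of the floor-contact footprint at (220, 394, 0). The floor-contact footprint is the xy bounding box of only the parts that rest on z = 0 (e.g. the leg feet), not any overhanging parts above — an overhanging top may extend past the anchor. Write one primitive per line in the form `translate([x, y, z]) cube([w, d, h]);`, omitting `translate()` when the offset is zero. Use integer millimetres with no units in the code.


translate([220, 394, 0]) cube([40, 38, 2390]);
translate([675, 394, 0]) cube([40, 38, 2390]);
translate([260, 394, 305]) cube([415, 38, 34]);
translate([260, 394, 580]) cube([415, 38, 34]);
translate([260, 394, 855]) cube([415, 38, 34]);
translate([260, 394, 1130]) cube([415, 38, 34]);
translate([260, 394, 1405]) cube([415, 38, 34]);
translate([260, 394, 1680]) cube([415, 38, 34]);
translate([260, 394, 1955]) cube([415, 38, 34]);
translate([260, 394, 2230]) cube([415, 38, 34]);


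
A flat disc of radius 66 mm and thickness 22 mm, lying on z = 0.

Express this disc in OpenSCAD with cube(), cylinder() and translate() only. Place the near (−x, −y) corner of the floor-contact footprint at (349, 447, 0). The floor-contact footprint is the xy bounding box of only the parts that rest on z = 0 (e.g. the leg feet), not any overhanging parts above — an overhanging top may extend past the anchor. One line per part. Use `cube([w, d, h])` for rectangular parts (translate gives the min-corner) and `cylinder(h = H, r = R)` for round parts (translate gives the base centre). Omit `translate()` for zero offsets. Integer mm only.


translate([415, 513, 0]) cylinder(h = 22, r = 66);


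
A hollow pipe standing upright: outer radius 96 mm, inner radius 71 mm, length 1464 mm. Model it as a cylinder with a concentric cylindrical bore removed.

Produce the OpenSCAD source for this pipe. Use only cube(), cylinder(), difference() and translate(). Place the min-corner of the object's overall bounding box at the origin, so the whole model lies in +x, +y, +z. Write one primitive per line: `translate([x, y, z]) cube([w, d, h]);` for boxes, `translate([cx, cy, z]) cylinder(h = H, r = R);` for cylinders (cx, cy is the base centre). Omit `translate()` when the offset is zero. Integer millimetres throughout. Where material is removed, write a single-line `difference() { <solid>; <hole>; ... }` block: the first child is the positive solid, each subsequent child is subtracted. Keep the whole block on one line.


difference() { translate([96, 96, 0]) cylinder(h = 1464, r = 96); translate([96, 96, 0]) cylinder(h = 1464, r = 71); }


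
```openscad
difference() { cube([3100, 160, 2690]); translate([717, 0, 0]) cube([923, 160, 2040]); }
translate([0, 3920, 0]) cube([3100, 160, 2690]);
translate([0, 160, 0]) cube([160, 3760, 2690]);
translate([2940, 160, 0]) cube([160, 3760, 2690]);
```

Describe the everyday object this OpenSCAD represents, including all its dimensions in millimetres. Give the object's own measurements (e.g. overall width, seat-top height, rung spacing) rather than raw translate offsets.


A single room: four walls, each 2690 mm tall and 160 mm thick, enclosing an outside footprint 3100×4080 mm (x × y), no floor or roof. The front and back walls (−y and +y sides) run the full x-width; the side walls fit between their inner faces. A door opening 923 mm wide and 2040 mm tall is cut through the front wall from the floor up, its −x edge 717 mm from the wall's −x end.


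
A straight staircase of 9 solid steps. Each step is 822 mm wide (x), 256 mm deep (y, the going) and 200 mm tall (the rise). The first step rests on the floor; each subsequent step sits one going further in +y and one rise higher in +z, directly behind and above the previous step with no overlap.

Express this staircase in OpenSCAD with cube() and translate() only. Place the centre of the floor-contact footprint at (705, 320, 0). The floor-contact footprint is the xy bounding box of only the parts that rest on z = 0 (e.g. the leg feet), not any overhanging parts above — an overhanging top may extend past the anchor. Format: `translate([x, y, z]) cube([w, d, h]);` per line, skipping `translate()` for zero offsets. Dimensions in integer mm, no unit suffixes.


translate([294, 192, 0]) cube([822, 256, 200]);
translate([294, 448, 200]) cube([822, 256, 200]);
translate([294, 704, 400]) cube([822, 256, 200]);
translate([294, 960, 600]) cube([822, 256, 200]);
translate([294, 1216, 800]) cube([822, 256, 200]);
translate([294, 1472, 1000]) cube([822, 256, 200]);
translate([294, 1728, 1200]) cube([822, 256, 200]);
translate([294, 1984, 1400]) cube([822, 256, 200]);
translate([294, 2240, 1600]) cube([822, 256, 200]);


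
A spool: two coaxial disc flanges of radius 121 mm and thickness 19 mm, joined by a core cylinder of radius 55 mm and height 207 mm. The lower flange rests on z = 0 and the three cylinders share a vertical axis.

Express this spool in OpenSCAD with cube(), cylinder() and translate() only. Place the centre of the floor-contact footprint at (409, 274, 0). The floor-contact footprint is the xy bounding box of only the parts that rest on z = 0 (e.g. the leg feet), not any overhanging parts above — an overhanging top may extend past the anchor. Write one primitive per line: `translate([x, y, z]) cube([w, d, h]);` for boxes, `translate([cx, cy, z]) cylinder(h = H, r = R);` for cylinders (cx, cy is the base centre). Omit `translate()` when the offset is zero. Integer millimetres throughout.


translate([409, 274, 0]) cylinder(h = 19, r = 121);
translate([409, 274, 19]) cylinder(h = 207, r = 55);
translate([409, 274, 226]) cylinder(h = 19, r = 121);


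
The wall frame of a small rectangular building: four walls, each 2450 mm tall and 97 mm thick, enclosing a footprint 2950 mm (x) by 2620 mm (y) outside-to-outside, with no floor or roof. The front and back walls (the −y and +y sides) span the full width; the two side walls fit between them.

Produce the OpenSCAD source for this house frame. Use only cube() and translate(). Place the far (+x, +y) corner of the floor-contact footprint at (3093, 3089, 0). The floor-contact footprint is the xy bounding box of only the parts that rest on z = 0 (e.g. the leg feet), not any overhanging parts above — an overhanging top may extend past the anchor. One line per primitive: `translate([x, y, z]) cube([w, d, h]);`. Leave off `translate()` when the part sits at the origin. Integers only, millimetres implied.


translate([143, 469, 0]) cube([2950, 97, 2450]);
translate([143, 2992, 0]) cube([2950, 97, 2450]);
translate([143, 566, 0]) cube([97, 2426, 2450]);
translate([2996, 566, 0]) cube([97, 2426, 2450]);


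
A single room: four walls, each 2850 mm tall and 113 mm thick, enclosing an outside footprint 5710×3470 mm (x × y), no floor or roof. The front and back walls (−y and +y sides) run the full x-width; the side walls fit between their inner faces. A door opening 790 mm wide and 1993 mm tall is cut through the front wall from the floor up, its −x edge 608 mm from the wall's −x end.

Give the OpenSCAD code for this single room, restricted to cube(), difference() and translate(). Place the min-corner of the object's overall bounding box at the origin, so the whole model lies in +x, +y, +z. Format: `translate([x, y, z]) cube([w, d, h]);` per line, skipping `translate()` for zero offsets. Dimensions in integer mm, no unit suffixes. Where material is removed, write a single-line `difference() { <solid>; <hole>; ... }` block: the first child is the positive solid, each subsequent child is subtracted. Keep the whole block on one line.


difference() { cube([5710, 113, 2850]); translate([608, 0, 0]) cube([790, 113, 1993]); }
translate([0, 3357, 0]) cube([5710, 113, 2850]);
translate([0, 113, 0]) cube([113, 3244, 2850]);
translate([5597, 113, 0]) cube([113, 3244, 2850]);


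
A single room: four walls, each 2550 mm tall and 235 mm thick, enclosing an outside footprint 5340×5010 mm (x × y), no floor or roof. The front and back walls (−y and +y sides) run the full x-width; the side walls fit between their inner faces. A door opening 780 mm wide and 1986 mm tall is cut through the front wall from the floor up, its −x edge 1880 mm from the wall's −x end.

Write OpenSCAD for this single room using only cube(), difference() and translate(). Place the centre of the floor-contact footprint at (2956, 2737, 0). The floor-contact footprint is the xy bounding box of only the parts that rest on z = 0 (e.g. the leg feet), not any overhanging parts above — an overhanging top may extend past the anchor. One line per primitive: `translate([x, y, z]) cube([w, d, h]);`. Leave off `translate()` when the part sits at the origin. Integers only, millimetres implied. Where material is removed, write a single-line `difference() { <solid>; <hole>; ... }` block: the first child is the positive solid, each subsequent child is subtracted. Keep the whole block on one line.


difference() { translate([286, 232, 0]) cube([5340, 235, 2550]); translate([2166, 232, 0]) cube([780, 235, 1986]); }
translate([286, 5007, 0]) cube([5340, 235, 2550]);
translate([286, 467, 0]) cube([235, 4540, 2550]);
translate([5391, 467, 0]) cube([235, 4540, 2550]);


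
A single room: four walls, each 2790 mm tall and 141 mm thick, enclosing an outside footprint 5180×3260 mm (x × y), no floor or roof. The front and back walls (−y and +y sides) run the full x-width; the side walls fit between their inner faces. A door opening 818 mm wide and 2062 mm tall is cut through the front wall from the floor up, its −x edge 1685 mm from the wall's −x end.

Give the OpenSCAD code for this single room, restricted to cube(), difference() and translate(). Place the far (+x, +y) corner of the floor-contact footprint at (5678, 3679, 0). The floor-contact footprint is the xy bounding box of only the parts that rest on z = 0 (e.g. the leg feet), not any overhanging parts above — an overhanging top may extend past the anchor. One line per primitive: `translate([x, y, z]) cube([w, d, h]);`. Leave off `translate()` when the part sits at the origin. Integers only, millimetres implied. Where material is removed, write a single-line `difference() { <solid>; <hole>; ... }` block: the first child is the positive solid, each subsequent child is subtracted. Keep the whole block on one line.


difference() { translate([498, 419, 0]) cube([5180, 141, 2790]); translate([2183, 419, 0]) cube([818, 141, 2062]); }
translate([498, 3538, 0]) cube([5180, 141, 2790]);
translate([498, 560, 0]) cube([141, 2978, 2790]);
translate([5537, 560, 0]) cube([141, 2978, 2790]);


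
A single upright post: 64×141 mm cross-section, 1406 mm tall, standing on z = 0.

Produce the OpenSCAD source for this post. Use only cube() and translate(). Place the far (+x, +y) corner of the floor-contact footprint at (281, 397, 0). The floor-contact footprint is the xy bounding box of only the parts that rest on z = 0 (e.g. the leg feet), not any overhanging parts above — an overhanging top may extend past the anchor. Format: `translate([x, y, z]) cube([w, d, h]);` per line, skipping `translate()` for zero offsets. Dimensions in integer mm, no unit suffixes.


translate([217, 256, 0]) cube([64, 141, 1406]);


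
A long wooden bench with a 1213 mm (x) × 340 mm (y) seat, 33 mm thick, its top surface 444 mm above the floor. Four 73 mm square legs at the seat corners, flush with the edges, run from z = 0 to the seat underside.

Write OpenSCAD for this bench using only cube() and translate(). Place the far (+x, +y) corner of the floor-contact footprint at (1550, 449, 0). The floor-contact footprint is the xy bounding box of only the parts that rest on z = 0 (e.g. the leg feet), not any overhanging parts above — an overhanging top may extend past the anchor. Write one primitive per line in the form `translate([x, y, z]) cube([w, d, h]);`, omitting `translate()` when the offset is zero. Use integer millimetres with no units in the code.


translate([337, 109, 411]) cube([1213, 340, 33]);
translate([337, 109, 0]) cube([73, 73, 411]);
translate([337, 376, 0]) cube([73, 73, 411]);
translate([1477, 109, 0]) cube([73, 73, 411]);
translate([1477, 376, 0]) cube([73, 73, 411]);


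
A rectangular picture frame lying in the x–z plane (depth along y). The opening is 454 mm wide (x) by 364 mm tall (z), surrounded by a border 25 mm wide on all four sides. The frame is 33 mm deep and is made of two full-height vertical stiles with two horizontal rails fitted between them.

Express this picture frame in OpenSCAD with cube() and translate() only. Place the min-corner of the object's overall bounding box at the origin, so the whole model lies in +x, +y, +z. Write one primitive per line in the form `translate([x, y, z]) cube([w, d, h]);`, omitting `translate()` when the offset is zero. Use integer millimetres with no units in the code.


cube([25, 33, 414]);
translate([479, 0, 0]) cube([25, 33, 414]);
translate([25, 0, 0]) cube([454, 33, 25]);
translate([25, 0, 389]) cube([454, 33, 25]);


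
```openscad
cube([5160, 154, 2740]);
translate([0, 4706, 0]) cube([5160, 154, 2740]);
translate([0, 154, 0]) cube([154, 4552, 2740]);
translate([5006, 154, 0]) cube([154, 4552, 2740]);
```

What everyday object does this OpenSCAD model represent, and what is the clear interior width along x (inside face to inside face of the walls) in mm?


A house (or room) frame. The interior width is 4852 mm.

Four 2740 mm walls enclosing a rectangle with no floor or roof — a room or house frame. Outside width is 5160 mm and wall thickness is 154 mm, so the interior width is 5160 − 2 × 154 = 4852 mm.


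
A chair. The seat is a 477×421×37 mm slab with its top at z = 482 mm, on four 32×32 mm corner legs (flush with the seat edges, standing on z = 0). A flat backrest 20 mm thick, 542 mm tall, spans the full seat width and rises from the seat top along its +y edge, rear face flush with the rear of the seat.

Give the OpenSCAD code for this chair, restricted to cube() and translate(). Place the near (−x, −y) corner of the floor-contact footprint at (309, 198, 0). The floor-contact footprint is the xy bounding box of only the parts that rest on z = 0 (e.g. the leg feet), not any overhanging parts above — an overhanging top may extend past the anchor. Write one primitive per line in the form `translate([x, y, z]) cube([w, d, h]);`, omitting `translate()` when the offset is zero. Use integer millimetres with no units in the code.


// leg_h = 482 - 37 = 445
translate([309, 198, 445]) cube([477, 421, 37]);
translate([309, 198, 0]) cube([32, 32, 445]);
translate([754, 198, 0]) cube([32, 32, 445]);
translate([309, 587, 0]) cube([32, 32, 445]);
translate([754, 587, 0]) cube([32, 32, 445]);
translate([309, 599, 482]) cube([477, 20, 542]);


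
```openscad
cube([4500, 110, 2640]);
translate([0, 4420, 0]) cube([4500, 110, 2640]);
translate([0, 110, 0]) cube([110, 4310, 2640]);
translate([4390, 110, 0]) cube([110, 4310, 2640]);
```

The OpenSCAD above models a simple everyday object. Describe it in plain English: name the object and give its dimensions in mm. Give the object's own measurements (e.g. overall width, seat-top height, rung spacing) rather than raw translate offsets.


The wall frame of a small rectangular building: four walls, each 2640 mm tall and 110 mm thick, enclosing a footprint 4500 mm (x) by 4530 mm (y) outside-to-outside, with no floor or roof. The front and back walls (the −y and +y sides) span the full width; the two side walls fit between them.


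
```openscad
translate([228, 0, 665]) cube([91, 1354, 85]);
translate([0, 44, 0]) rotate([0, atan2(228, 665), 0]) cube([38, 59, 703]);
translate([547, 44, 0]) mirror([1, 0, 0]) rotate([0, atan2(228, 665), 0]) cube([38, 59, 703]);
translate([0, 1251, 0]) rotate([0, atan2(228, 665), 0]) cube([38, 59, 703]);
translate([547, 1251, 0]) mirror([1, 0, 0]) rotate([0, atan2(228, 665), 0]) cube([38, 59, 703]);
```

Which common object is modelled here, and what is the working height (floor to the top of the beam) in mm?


A sawhorse. The overall height is 750 mm.

A beam across two mirrored pairs of raked legs — a sawhorse. The beam's underside is at z = 665 (matching the legs' vertical rise in atan2(228, 665)) and the beam is 85 mm tall, so its top is at 665 + 85 = 750 mm. The raked legs top out at the beam's underside, so that is the highest point.


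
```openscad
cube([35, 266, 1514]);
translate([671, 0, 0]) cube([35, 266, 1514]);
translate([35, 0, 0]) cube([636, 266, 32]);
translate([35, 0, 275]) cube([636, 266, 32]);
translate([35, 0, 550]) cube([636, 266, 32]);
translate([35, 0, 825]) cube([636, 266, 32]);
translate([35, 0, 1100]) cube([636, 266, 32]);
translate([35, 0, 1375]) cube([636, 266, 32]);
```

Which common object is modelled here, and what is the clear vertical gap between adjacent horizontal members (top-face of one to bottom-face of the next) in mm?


A bookshelf. The clear shelf gap is 243 mm.

Two tall side panels with 6 horizontal boards between them — a bookshelf. The first two shelf undersides are at z = 0 and z = 275; with shelf thickness 32, the clear gap is 275 − 0 − 32 = 243 mm.


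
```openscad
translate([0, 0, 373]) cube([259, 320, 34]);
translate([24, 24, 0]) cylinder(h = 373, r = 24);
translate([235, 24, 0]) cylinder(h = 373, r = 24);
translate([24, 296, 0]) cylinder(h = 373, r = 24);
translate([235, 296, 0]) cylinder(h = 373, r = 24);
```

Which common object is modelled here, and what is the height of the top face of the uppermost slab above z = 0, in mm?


A stool. The seat height is 407 mm.

A 259×320×34 slab at z = 373 on four corner cylinders — a stool. The seat top is 373 + 34 = 407 mm.


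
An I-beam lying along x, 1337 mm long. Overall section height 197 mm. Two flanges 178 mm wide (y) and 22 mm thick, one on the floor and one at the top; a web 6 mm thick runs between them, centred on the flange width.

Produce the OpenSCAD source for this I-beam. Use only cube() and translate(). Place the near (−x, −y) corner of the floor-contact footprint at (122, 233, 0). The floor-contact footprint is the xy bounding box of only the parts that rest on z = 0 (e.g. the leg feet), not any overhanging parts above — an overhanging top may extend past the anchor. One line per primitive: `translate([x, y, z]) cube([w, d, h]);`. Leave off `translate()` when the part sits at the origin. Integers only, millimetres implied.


translate([122, 233, 0]) cube([1337, 178, 22]);
translate([122, 319, 22]) cube([1337, 6, 153]);
translate([122, 233, 175]) cube([1337, 178, 22]);


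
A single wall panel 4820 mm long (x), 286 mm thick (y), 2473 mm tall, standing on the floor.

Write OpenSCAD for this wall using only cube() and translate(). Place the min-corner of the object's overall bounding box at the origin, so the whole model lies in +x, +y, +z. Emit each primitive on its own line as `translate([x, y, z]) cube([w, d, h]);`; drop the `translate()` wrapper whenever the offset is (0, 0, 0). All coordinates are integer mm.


cube([4820, 286, 2473]);


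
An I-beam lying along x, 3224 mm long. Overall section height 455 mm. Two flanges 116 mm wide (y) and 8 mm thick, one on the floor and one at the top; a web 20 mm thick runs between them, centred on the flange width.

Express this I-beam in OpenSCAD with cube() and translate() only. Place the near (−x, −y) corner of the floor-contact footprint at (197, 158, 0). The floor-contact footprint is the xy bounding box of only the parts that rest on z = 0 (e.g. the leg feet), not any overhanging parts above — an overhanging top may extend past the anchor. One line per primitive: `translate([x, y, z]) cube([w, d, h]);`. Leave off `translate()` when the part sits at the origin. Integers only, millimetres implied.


translate([197, 158, 0]) cube([3224, 116, 8]);
translate([197, 206, 8]) cube([3224, 20, 439]);
translate([197, 158, 447]) cube([3224, 116, 8]);


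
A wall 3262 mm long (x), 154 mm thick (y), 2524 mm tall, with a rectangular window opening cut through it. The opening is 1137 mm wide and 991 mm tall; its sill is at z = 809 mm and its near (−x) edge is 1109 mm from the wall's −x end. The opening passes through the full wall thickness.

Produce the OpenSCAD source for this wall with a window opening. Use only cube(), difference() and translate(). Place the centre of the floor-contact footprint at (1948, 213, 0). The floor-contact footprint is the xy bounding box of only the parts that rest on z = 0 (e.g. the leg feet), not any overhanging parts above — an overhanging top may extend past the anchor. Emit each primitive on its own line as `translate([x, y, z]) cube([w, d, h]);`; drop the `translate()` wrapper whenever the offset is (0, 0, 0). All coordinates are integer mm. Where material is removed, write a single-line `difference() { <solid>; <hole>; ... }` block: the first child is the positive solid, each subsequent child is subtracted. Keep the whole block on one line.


difference() { translate([317, 136, 0]) cube([3262, 154, 2524]); translate([1426, 136, 809]) cube([1137, 154, 991]); }


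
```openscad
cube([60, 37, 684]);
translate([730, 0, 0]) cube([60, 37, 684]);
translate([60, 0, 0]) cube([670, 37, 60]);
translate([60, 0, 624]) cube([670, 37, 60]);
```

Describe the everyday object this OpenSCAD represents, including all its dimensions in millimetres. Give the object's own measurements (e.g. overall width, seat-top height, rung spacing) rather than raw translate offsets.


A rectangular picture frame lying in the x–z plane (depth along y). The opening is 670 mm wide (x) by 564 mm tall (z), surrounded by a border 60 mm wide on all four sides. The frame is 37 mm deep and is made of two full-height vertical stiles with two horizontal rails fitted between them.
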